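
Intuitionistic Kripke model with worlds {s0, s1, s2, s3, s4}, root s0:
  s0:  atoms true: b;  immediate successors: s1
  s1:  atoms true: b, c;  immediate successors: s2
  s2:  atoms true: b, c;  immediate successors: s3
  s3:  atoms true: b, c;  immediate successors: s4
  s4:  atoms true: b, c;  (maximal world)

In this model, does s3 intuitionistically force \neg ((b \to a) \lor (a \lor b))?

s3 \nVdash \neg ((b \to a) \lor (a \lor b)) since s3 is accessible from s3 and s3 \Vdash (b \to a) \lor (a \lor b).
s3 \Vdash (b \to a) \lor (a \lor b) via the disjunct a \lor b.

No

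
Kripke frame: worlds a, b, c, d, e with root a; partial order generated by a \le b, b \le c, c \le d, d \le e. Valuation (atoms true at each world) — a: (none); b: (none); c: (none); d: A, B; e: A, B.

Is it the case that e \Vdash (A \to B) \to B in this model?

Yes

e \Vdash (A \to B) \to B: every world accessible from e that forces A \to B (namely e) also forces B.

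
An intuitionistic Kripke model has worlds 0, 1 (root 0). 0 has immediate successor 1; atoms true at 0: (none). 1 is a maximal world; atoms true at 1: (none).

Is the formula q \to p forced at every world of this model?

Yes

0 \Vdash q \to p vacuously: no world accessible from 0 forces the antecedent q.
Since the root 0 forces q \to p and forcing is persistent (monotone upward), every world forces it.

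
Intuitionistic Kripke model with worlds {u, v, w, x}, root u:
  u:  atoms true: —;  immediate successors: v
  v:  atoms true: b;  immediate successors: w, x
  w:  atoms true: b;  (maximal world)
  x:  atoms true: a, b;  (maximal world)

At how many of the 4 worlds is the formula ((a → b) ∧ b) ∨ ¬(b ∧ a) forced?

3

u: does not force it — u ⊮ ((a → b) ∧ b) ∨ ¬(b ∧ a): neither disjunct is forced at u.
v: forces it.
w: forces it.
x: forces it.
Worlds forcing the formula: {v, w, x}.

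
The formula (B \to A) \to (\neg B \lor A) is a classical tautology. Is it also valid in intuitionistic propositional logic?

This is the material-implication-as-disjunction principle, which is not intuitionistically valid.
A Kripke countermodel: worlds u0, u1; order generated by u0 \le u1; atoms true at each world — u0:{}; u1:{A,B}.
u0 \nVdash (B \to A) \to (\neg B \lor A): already at u0 itself, u0 \Vdash B \to A but u0 \nVdash \neg B \lor A.
u0 \nVdash \neg B \lor A: neither disjunct is forced at u0.
u0 \nVdash \neg B since u1 is accessible from u0 and u1 \Vdash B.
So the root u0 does not force the formula.

No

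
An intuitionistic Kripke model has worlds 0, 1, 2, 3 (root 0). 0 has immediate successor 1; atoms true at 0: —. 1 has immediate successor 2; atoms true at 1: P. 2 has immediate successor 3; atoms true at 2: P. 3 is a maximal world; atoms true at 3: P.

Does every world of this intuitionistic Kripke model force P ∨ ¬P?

No

Not every world: 0 ⊮ P ∨ ¬P.
0 ⊮ P ∨ ¬P: neither disjunct is forced at 0.
0 lacks atom P, so 0 ⊮ P.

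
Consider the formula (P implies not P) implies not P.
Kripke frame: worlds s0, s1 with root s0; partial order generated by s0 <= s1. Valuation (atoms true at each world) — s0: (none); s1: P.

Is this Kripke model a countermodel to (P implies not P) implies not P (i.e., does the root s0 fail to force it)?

No

s0 forces (P implies not P) implies not P vacuously: no world accessible from s0 forces the antecedent P implies not P.
So the root s0 forces (P implies not P) implies not P; the model is not a countermodel.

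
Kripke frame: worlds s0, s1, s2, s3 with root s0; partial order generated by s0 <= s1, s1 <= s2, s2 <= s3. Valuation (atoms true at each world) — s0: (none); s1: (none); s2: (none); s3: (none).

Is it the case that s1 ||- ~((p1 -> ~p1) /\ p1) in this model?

Yes

s1 ||- ~((p1 -> ~p1) /\ p1): no world accessible from s1 forces (p1 -> ~p1) /\ p1.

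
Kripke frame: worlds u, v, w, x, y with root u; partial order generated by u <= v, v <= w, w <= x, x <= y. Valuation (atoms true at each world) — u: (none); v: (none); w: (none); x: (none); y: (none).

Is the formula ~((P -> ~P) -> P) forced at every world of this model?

u ||- ~((P -> ~P) -> P): no world accessible from u forces (P -> ~P) -> P.
Since the root u forces ~((P -> ~P) -> P) and forcing is persistent (monotone upward), every world forces it.

Yes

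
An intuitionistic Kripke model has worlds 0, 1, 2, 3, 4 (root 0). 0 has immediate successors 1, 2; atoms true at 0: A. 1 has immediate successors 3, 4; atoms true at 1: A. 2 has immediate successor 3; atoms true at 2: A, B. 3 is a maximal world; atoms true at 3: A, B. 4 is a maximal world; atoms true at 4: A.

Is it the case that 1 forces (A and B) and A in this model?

1 does not force (A and B) and A since 1 fails A and B.

No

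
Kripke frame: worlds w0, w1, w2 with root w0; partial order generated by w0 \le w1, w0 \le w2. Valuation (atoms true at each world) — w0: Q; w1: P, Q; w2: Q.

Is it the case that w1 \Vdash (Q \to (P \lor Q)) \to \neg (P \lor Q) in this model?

w1 \nVdash (Q \to (P \lor Q)) \to \neg (P \lor Q): already at w1 itself, w1 \Vdash Q \to (P \lor Q) but w1 \nVdash \neg (P \lor Q).
w1 \nVdash \neg (P \lor Q) since w1 is accessible from w1 and w1 \Vdash P \lor Q.
w1 \Vdash P \lor Q via the disjunct P.

No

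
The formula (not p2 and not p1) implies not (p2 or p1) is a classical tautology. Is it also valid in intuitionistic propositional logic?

Yes

This is a constructively valid De Morgan direction (conjunction of negations to negated disjunction), which is intuitionistically derivable.
If both not p2 and not p1 hold at a world, no accessible world forces p2 or forces p1, so none forces p2 or p1.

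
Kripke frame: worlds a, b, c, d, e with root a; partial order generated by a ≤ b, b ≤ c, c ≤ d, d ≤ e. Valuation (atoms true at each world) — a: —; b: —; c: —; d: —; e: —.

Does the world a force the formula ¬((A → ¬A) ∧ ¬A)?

a ⊮ ¬((A → ¬A) ∧ ¬A) since a is accessible from a and a ⊩ (A → ¬A) ∧ ¬A.
a ⊩ (A → ¬A) ∧ ¬A since a forces both conjuncts.

No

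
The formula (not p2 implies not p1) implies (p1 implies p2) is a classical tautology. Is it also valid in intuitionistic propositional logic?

This is the converse of contraposition, which is not intuitionistically valid.
A Kripke countermodel: worlds u, v; order generated by u <= v; atoms true at each world — u:{p1}; v:{p1,p2}.
u does not force (not p2 implies not p1) implies (p1 implies p2): already at u itself, u forces not p2 implies not p1 but u does not force p1 implies p2.
u does not force p1 implies p2: already at u itself, u forces p1 but u does not force p2.
u lacks atom p2, so u does not force p2.
So the root u does not force the formula.

No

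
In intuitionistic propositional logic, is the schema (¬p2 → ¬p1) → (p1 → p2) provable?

This is the converse of contraposition, which is not intuitionistically valid.
A Kripke countermodel: worlds a, b; order generated by a ≤ b; atoms true at each world — a:{p1}; b:{p1,p2}.
a ⊮ (¬p2 → ¬p1) → (p1 → p2): already at a itself, a ⊩ ¬p2 → ¬p1 but a ⊮ p1 → p2.
a ⊮ p1 → p2: already at a itself, a ⊩ p1 but a ⊮ p2.
a lacks atom p2, so a ⊮ p2.
So the root a does not force the formula.

No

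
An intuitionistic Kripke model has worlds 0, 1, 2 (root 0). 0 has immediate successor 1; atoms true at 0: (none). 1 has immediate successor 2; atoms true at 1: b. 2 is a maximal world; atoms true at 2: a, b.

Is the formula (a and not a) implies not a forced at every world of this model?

0 forces (a and not a) implies not a vacuously: no world accessible from 0 forces the antecedent a and not a.
Since the root 0 forces (a and not a) implies not a and forcing is persistent (monotone upward), every world forces it.

Yes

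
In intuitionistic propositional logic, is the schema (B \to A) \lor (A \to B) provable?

No

This is the Gödel–Dummett linearity axiom, which is not intuitionistically valid.
A Kripke countermodel: worlds a, b, c; order generated by a \le b, a \le c; atoms true at each world — a:{}; b:{B}; c:{A}.
a \nVdash (B \to A) \lor (A \to B): neither disjunct is forced at a.
a \nVdash B \to A: at the accessible world b, b \Vdash B but b \nVdash A.
b lacks atom A, so b \nVdash A.
So the root a does not force the formula.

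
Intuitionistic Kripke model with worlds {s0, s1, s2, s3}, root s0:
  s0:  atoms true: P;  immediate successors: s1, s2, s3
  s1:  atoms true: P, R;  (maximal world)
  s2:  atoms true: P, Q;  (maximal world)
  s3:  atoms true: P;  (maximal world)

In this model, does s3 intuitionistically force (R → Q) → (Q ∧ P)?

No

s3 ⊮ (R → Q) → (Q ∧ P): already at s3 itself, s3 ⊩ R → Q but s3 ⊮ Q ∧ P.
s3 ⊮ Q ∧ P since s3 fails Q.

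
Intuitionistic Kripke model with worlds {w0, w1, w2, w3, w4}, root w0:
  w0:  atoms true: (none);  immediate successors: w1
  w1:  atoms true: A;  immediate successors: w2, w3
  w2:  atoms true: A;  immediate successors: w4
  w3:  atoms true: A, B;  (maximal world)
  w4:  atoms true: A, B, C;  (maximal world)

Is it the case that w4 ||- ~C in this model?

No

w4 ||-/- ~C since w4 is accessible from w4 and w4 ||- C.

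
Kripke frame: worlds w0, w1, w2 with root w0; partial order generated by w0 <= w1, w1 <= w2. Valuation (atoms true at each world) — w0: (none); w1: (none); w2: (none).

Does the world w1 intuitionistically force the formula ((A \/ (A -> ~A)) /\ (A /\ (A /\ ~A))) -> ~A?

w1 ||- ((A \/ (A -> ~A)) /\ (A /\ (A /\ ~A))) -> ~A vacuously: no world accessible from w1 forces the antecedent (A \/ (A -> ~A)) /\ (A /\ (A /\ ~A)).

Yes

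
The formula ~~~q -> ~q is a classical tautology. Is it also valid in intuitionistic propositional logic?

This is triple-negation reduction, which is intuitionistically derivable.
Assume ~~~q and suppose q. Then ~~q (double-negation introduction), contradicting ~~~q. So ~q.

Yes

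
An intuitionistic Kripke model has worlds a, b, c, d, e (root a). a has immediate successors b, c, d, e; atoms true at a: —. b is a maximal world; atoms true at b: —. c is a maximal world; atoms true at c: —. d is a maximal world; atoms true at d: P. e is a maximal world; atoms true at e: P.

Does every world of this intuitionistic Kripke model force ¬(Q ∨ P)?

No

Not every world: a ⊮ ¬(Q ∨ P).
a ⊮ ¬(Q ∨ P) since d is accessible from a and d ⊩ Q ∨ P.
d ⊩ Q ∨ P via the disjunct P.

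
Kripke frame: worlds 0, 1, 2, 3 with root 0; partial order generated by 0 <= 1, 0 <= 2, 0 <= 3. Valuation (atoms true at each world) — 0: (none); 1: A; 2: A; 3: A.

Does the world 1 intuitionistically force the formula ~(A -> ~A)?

1 ||- ~(A -> ~A): no world accessible from 1 forces A -> ~A.

Yes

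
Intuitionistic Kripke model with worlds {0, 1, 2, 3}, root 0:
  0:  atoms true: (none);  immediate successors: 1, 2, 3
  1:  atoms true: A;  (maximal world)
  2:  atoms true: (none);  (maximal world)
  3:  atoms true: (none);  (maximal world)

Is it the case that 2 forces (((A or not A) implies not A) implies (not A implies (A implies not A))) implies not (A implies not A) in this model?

2 does not force (((A or not A) implies not A) implies (not A implies (A implies not A))) implies not (A implies not A): already at 2 itself, 2 forces ((A or not A) implies not A) implies (not A implies (A implies not A)) but 2 does not force not (A implies not A).
2 does not force not (A implies not A) since 2 is accessible from 2 and 2 forces A implies not A.
2 forces A implies not A vacuously: no world accessible from 2 forces the antecedent A.

No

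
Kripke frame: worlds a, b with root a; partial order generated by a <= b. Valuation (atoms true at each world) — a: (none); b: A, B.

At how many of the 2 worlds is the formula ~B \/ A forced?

1

a: does not force it — a ||-/- ~B \/ A: neither disjunct is forced at a.
b: forces it.
Worlds forcing the formula: {b}.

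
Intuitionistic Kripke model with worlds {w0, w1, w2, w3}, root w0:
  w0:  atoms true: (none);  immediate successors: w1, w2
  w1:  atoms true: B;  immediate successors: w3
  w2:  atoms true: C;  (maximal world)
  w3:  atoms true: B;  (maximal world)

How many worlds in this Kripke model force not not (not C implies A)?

w0: does not force it — w0 does not force not not (not C implies A) since w1 is accessible from w0 and w1 forces not (not C implies A).
w1: does not force it — w1 does not force not not (not C implies A) since w1 is accessible from w1 and w1 forces not (not C implies A).
w2: forces it.
w3: does not force it.
Worlds forcing the formula: {w2}.

1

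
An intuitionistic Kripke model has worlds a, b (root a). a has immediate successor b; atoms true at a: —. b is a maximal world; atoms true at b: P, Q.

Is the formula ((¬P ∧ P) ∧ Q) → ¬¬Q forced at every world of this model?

a ⊩ ((¬P ∧ P) ∧ Q) → ¬¬Q vacuously: no world accessible from a forces the antecedent (¬P ∧ P) ∧ Q.
Since the root a forces ((¬P ∧ P) ∧ Q) → ¬¬Q and forcing is persistent (monotone upward), every world forces it.

Yes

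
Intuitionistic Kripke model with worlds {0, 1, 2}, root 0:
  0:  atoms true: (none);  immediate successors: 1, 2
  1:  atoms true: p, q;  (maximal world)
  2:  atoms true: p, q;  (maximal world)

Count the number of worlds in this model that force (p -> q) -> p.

2

0: does not force it — 0 ||-/- (p -> q) -> p: already at 0 itself, 0 ||- p -> q but 0 ||-/- p.
1: forces it.
2: forces it.
Worlds forcing the formula: {1, 2}.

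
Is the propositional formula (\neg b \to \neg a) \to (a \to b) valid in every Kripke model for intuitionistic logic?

No

This is the converse of contraposition, which is not intuitionistically valid.
A Kripke countermodel: worlds u0, u1; order generated by u0 \le u1; atoms true at each world — u0:{a}; u1:{a,b}.
u0 \nVdash (\neg b \to \neg a) \to (a \to b): already at u0 itself, u0 \Vdash \neg b \to \neg a but u0 \nVdash a \to b.
u0 \nVdash a \to b: already at u0 itself, u0 \Vdash a but u0 \nVdash b.
u0 lacks atom b, so u0 \nVdash b.
So the root u0 does not force the formula.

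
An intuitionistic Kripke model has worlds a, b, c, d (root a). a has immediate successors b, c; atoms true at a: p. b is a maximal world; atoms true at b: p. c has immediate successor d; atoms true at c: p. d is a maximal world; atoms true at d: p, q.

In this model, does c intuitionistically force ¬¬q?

Yes

c ⊩ ¬¬q: no world accessible from c forces ¬q.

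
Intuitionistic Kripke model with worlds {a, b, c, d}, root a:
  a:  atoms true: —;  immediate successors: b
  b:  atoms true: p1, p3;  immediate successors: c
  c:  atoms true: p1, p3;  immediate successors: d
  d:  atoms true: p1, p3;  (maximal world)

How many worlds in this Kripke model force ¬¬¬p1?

0

a: does not force it — a ⊮ ¬¬¬p1 since a is accessible from a and a ⊩ ¬¬p1.
b: does not force it.
c: does not force it.
d: does not force it.
Worlds forcing the formula: { }.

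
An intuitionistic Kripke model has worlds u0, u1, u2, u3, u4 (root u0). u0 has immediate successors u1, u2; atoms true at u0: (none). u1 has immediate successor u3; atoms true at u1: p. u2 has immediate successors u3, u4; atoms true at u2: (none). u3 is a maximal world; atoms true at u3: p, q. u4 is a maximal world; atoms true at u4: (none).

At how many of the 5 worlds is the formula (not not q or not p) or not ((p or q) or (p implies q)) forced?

3

u0: does not force it — u0 does not force (not not q or not p) or not ((p or q) or (p implies q)): neither disjunct is forced at u0.
u1: forces it.
u2: does not force it.
u3: forces it.
u4: forces it.
Worlds forcing the formula: {u1, u3, u4}.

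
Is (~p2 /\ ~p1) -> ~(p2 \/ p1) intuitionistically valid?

Yes

This is a constructively valid De Morgan direction (conjunction of negations to negated disjunction), which is intuitionistically derivable.
If both ~p2 and ~p1 hold at a world, no accessible world forces p2 or forces p1, so none forces p2 \/ p1.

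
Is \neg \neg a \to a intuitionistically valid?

No

This is double-negation elimination, which is not intuitionistically valid.
A Kripke countermodel: worlds 0, 1; order generated by 0 \le 1; atoms true at each world — 0:{}; 1:{a}.
0 \nVdash \neg \neg a \to a: already at 0 itself, 0 \Vdash \neg \neg a but 0 \nVdash a.
0 lacks atom a, so 0 \nVdash a.
So the root 0 does not force the formula.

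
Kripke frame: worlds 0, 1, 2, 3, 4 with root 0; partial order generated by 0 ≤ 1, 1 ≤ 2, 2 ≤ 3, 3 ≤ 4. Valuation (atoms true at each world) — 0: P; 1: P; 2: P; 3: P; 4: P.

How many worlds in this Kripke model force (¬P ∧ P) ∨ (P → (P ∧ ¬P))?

0

0: does not force it — 0 ⊮ (¬P ∧ P) ∨ (P → (P ∧ ¬P)): neither disjunct is forced at 0.
1: does not force it — 1 ⊮ (¬P ∧ P) ∨ (P → (P ∧ ¬P)): neither disjunct is forced at 1.
2: does not force it.
3: does not force it.
4: does not force it.
Worlds forcing the formula: { }.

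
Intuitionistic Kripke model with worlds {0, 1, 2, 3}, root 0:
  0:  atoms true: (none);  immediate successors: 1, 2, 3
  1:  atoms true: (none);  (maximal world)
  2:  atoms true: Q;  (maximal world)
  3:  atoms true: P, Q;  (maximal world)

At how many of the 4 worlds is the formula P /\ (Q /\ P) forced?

0: does not force it — 0 ||-/- P /\ (Q /\ P) since 0 fails P.
1: does not force it — 1 ||-/- P /\ (Q /\ P) since 1 fails P.
2: does not force it — 2 ||-/- P /\ (Q /\ P) since 2 fails P.
3: forces it.
Worlds forcing the formula: {3}.

1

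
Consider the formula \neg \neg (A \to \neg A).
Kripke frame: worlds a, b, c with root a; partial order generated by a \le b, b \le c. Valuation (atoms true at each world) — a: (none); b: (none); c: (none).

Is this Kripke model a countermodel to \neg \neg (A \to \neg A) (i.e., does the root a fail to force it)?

No

a \Vdash \neg \neg (A \to \neg A): no world accessible from a forces \neg (A \to \neg A).
So the root a forces \neg \neg (A \to \neg A); the model is not a countermodel.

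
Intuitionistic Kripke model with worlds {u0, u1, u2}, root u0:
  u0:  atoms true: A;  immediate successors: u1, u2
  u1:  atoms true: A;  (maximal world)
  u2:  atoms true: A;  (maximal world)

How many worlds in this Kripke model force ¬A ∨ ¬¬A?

u0: forces it.
u1: forces it.
u2: forces it.
Worlds forcing the formula: {u0, u1, u2}.

3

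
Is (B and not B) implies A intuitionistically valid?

Yes

This is an instance of ex falso quodlibet, which is intuitionistically derivable.
No world can force both B and not B, so the antecedent B and not B is never forced and the implication holds vacuously at every world.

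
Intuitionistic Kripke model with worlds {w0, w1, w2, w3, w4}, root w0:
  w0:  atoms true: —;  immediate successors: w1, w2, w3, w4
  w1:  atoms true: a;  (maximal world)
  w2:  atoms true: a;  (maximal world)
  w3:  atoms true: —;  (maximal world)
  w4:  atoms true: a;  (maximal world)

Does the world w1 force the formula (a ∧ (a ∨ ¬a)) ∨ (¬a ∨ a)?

w1 ⊩ (a ∧ (a ∨ ¬a)) ∨ (¬a ∨ a) via the disjunct a ∧ (a ∨ ¬a).

Yes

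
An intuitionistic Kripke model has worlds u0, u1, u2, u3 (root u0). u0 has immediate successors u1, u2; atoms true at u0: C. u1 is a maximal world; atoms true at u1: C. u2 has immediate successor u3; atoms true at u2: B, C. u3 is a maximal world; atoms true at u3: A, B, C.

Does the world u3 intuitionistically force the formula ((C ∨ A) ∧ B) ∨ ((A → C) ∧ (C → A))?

u3 ⊩ ((C ∨ A) ∧ B) ∨ ((A → C) ∧ (C → A)) via the disjunct (C ∨ A) ∧ B.

Yes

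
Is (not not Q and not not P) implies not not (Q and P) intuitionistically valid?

Yes

This is the distribution of double negation over conjunction, which is intuitionistically derivable.
Assume not not Q, not not P, and not (Q and P). From Q we'd get not P (since Q and P is refuted), contradicting not not P; so not Q, contradicting not not Q.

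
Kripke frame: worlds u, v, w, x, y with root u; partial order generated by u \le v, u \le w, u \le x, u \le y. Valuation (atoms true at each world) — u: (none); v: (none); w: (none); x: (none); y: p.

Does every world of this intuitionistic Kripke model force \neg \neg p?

Not every world: u \nVdash \neg \neg p.
u \nVdash \neg \neg p since v is accessible from u and v \Vdash \neg p.
v \Vdash \neg p: no world accessible from v forces p.

No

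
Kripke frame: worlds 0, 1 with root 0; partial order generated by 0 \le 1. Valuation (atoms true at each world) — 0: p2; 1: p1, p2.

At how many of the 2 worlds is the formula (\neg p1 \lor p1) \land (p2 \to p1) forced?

0: does not force it — 0 \nVdash (\neg p1 \lor p1) \land (p2 \to p1) since 0 fails \neg p1 \lor p1.
1: forces it.
Worlds forcing the formula: {1}.

1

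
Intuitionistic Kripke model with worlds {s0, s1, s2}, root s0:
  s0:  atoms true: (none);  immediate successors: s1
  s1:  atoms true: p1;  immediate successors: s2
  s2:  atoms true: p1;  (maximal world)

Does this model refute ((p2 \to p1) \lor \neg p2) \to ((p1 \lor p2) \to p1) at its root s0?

No

s0 \Vdash ((p2 \to p1) \lor \neg p2) \to ((p1 \lor p2) \to p1): every world accessible from s0 that forces (p2 \to p1) \lor \neg p2 (namely s0, s1, s2) also forces (p1 \lor p2) \to p1.
So the root s0 forces ((p2 \to p1) \lor \neg p2) \to ((p1 \lor p2) \to p1); the model is not a countermodel.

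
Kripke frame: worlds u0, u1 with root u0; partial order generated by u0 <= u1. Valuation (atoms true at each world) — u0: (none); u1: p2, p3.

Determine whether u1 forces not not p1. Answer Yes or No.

u1 does not force not not p1 since u1 is accessible from u1 and u1 forces not p1.
u1 forces not p1: no world accessible from u1 forces p1.

No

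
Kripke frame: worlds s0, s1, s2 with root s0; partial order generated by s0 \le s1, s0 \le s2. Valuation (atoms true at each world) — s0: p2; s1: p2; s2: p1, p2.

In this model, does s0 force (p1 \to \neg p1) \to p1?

No

s0 \nVdash (p1 \to \neg p1) \to p1: at the accessible world s1, s1 \Vdash p1 \to \neg p1 but s1 \nVdash p1.
s1 lacks atom p1, so s1 \nVdash p1.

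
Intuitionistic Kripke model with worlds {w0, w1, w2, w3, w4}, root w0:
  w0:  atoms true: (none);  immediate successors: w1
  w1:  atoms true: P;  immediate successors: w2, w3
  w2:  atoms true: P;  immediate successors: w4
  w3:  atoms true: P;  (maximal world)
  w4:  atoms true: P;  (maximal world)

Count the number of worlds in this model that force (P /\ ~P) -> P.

w0: forces it.
w1: forces it.
w2: forces it.
w3: forces it.
w4: forces it.
Worlds forcing the formula: {w0, w1, w2, w3, w4}.

5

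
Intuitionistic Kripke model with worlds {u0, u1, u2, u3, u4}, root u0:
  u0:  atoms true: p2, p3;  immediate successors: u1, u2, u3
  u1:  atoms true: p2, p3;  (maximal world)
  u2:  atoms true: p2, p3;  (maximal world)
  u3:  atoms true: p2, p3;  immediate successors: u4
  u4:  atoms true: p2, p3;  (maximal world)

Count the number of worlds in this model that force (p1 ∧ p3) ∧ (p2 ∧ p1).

0

u0: does not force it — u0 ⊮ (p1 ∧ p3) ∧ (p2 ∧ p1) since u0 fails p1 ∧ p3.
u1: does not force it — u1 ⊮ (p1 ∧ p3) ∧ (p2 ∧ p1) since u1 fails p1 ∧ p3.
u2: does not force it — u2 ⊮ (p1 ∧ p3) ∧ (p2 ∧ p1) since u2 fails p1 ∧ p3.
u3: does not force it.
u4: does not force it.
Worlds forcing the formula: { }.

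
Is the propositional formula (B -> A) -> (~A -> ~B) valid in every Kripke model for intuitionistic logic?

This is the forward direction of contraposition, which is intuitionistically derivable.
Assume B -> A and ~A. If B held then A would follow, contradicting ~A; so ~B.

Yes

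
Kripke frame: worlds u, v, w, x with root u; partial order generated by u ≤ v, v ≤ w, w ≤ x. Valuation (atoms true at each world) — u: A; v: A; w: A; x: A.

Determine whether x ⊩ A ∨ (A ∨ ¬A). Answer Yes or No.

x ⊩ A ∨ (A ∨ ¬A) via the disjunct A.

Yes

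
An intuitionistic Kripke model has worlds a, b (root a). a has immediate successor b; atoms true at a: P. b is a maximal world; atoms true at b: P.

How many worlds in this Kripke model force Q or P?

a: forces it.
b: forces it.
Worlds forcing the formula: {a, b}.

2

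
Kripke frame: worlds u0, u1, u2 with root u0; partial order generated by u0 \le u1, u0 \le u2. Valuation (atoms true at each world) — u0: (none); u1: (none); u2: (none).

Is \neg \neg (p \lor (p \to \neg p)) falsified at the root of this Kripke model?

No

u0 \Vdash \neg \neg (p \lor (p \to \neg p)): no world accessible from u0 forces \neg (p \lor (p \to \neg p)).
So the root u0 forces \neg \neg (p \lor (p \to \neg p)); the model is not a countermodel.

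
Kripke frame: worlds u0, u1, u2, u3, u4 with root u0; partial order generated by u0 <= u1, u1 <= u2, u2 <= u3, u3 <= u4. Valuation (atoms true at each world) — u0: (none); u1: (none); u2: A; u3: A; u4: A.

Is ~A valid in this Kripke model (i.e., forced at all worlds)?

No

Not every world: u0 ||-/- ~A.
u0 ||-/- ~A since u2 is accessible from u0 and u2 ||- A.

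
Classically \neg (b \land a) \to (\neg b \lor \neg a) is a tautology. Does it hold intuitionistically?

No

This is the constructively invalid direction of De Morgan's law for conjunction, which is not intuitionistically valid.
A Kripke countermodel: worlds u0, u1, u2; order generated by u0 \le u1, u0 \le u2; atoms true at each world — u0:{}; u1:{b}; u2:{a}.
u0 \nVdash \neg (b \land a) \to (\neg b \lor \neg a): already at u0 itself, u0 \Vdash \neg (b \land a) but u0 \nVdash \neg b \lor \neg a.
u0 \nVdash \neg b \lor \neg a: neither disjunct is forced at u0.
u0 \nVdash \neg b since u1 is accessible from u0 and u1 \Vdash b.
So the root u0 does not force the formula.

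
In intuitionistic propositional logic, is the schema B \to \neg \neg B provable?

Yes

This is double-negation introduction, which is intuitionistically derivable.
If a world forces B then every accessible world forces B (persistence), so none forces \neg B; hence \neg \neg B.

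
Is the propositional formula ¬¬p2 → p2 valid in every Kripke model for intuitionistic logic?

This is double-negation elimination, which is not intuitionistically valid.
A Kripke countermodel: worlds s0, s1; order generated by s0 ≤ s1; atoms true at each world — s0:{}; s1:{p2}.
s0 ⊮ ¬¬p2 → p2: already at s0 itself, s0 ⊩ ¬¬p2 but s0 ⊮ p2.
s0 lacks atom p2, so s0 ⊮ p2.
So the root s0 does not force the formula.

No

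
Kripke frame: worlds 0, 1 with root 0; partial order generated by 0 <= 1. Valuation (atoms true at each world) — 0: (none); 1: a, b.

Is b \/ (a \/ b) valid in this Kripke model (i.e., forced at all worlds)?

No

Not every world: 0 ||-/- b \/ (a \/ b).
0 ||-/- b \/ (a \/ b): neither disjunct is forced at 0.
0 lacks atom b, so 0 ||-/- b.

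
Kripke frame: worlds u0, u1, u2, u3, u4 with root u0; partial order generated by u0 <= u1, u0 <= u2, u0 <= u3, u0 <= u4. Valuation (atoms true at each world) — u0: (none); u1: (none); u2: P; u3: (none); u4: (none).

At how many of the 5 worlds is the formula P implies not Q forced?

u0: forces it.
u1: forces it.
u2: forces it.
u3: forces it.
u4: forces it.
Worlds forcing the formula: {u0, u1, u2, u3, u4}.

5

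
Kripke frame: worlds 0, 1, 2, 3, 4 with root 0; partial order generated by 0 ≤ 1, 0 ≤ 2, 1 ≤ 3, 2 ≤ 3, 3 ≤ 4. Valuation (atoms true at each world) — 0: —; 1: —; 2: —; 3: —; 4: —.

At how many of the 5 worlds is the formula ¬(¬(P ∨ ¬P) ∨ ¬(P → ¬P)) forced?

5

0: forces it.
1: forces it.
2: forces it.
3: forces it.
4: forces it.
Worlds forcing the formula: {0, 1, 2, 3, 4}.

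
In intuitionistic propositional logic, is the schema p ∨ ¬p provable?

No

This is the law of excluded middle, which is not intuitionistically valid.
A Kripke countermodel: worlds u0, u1; order generated by u0 ≤ u1; atoms true at each world — u0:{}; u1:{p}.
u0 ⊮ p ∨ ¬p: neither disjunct is forced at u0.
u0 lacks atom p, so u0 ⊮ p.
So the root u0 does not force the formula.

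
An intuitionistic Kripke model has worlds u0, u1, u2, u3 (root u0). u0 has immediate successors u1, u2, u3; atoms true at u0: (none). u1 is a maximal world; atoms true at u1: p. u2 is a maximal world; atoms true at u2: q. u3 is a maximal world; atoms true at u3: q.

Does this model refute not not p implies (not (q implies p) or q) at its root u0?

u0 does not force not not p implies (not (q implies p) or q): at the accessible world u1, u1 forces not not p but u1 does not force not (q implies p) or q.
u1 does not force not (q implies p) or q: neither disjunct is forced at u1.
u1 does not force not (q implies p) since u1 is accessible from u1 and u1 forces q implies p.
u1 forces q implies p vacuously: no world accessible from u1 forces the antecedent q.
So the root u0 does not force not not p implies (not (q implies p) or q); the model is a countermodel.

Yes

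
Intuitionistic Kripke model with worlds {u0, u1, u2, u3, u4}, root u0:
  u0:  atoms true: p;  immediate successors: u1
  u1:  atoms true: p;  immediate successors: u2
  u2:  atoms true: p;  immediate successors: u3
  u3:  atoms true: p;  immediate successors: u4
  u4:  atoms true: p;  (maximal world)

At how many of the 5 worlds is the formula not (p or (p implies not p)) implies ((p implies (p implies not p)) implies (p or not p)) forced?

u0: forces it.
u1: forces it.
u2: forces it.
u3: forces it.
u4: forces it.
Worlds forcing the formula: {u0, u1, u2, u3, u4}.

5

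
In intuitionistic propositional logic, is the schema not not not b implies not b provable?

This is triple-negation reduction, which is intuitionistically derivable.
Assume not not not b and suppose b. Then not not b (double-negation introduction), contradicting not not not b. So not b.

Yes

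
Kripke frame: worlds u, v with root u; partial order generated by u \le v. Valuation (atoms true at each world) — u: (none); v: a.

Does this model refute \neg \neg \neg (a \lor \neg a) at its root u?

u \nVdash \neg \neg \neg (a \lor \neg a) since u is accessible from u and u \Vdash \neg \neg (a \lor \neg a).
u \Vdash \neg \neg (a \lor \neg a): no world accessible from u forces \neg (a \lor \neg a).
So the root u does not force \neg \neg \neg (a \lor \neg a); the model is a countermodel.

Yes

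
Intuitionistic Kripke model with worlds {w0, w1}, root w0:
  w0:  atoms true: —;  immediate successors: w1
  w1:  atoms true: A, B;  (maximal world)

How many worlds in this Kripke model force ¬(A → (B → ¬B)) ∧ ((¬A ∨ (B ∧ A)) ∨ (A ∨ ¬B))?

w0: does not force it — w0 ⊮ ¬(A → (B → ¬B)) ∧ ((¬A ∨ (B ∧ A)) ∨ (A ∨ ¬B)) since w0 fails (¬A ∨ (B ∧ A)) ∨ (A ∨ ¬B).
w1: forces it.
Worlds forcing the formula: {w1}.

1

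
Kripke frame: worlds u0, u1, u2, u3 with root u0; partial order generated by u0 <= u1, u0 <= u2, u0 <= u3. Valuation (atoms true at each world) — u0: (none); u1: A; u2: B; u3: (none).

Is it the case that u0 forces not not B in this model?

No

u0 does not force not not B since u1 is accessible from u0 and u1 forces not B.
u1 forces not B: no world accessible from u1 forces B.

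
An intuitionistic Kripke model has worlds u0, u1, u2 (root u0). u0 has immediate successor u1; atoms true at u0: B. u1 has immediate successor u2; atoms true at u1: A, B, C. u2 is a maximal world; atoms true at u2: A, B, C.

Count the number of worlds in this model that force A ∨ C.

u0: does not force it — u0 ⊮ A ∨ C: neither disjunct is forced at u0.
u1: forces it.
u2: forces it.
Worlds forcing the formula: {u1, u2}.

2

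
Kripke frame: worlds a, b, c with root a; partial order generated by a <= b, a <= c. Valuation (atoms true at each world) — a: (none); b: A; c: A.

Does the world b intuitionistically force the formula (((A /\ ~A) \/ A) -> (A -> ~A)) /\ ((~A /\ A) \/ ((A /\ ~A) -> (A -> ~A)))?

No

b ||-/- (((A /\ ~A) \/ A) -> (A -> ~A)) /\ ((~A /\ A) \/ ((A /\ ~A) -> (A -> ~A))) since b fails ((A /\ ~A) \/ A) -> (A -> ~A).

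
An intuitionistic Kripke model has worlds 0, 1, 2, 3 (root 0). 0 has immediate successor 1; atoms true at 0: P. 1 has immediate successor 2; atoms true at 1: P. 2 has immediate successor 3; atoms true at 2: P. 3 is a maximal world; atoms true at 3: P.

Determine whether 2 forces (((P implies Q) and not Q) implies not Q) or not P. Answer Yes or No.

Yes

2 forces (((P implies Q) and not Q) implies not Q) or not P via the disjunct ((P implies Q) and not Q) implies not Q.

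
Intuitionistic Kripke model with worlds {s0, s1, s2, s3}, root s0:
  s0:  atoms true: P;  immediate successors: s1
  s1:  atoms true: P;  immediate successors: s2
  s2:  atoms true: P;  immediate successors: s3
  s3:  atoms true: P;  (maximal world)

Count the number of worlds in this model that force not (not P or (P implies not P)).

4

s0: forces it.
s1: forces it.
s2: forces it.
s3: forces it.
Worlds forcing the formula: {s0, s1, s2, s3}.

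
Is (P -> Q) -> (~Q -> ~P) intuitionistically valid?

Yes

This is the forward direction of contraposition, which is intuitionistically derivable.
Assume P -> Q and ~Q. If P held then Q would follow, contradicting ~Q; so ~P.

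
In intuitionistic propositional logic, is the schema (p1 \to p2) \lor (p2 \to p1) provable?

No

This is the Gödel–Dummett linearity axiom, which is not intuitionistically valid.
A Kripke countermodel: worlds 0, 1, 2; order generated by 0 \le 1, 0 \le 2; atoms true at each world — 0:{}; 1:{p1}; 2:{p2}.
0 \nVdash (p1 \to p2) \lor (p2 \to p1): neither disjunct is forced at 0.
0 \nVdash p1 \to p2: at the accessible world 1, 1 \Vdash p1 but 1 \nVdash p2.
1 lacks atom p2, so 1 \nVdash p2.
So the root 0 does not force the formula.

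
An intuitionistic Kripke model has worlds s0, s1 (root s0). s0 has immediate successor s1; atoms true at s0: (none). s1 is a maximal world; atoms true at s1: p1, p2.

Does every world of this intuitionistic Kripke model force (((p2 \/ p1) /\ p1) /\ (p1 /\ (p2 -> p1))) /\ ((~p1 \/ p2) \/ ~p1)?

No

Not every world: s0 ||-/- (((p2 \/ p1) /\ p1) /\ (p1 /\ (p2 -> p1))) /\ ((~p1 \/ p2) \/ ~p1).
s0 ||-/- (((p2 \/ p1) /\ p1) /\ (p1 /\ (p2 -> p1))) /\ ((~p1 \/ p2) \/ ~p1) since s0 fails ((p2 \/ p1) /\ p1) /\ (p1 /\ (p2 -> p1)).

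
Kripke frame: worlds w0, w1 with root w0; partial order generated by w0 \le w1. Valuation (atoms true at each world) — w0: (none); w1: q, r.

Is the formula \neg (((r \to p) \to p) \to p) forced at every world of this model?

Yes

w0 \Vdash \neg (((r \to p) \to p) \to p): no world accessible from w0 forces ((r \to p) \to p) \to p.
Since the root w0 forces \neg (((r \to p) \to p) \to p) and forcing is persistent (monotone upward), every world forces it.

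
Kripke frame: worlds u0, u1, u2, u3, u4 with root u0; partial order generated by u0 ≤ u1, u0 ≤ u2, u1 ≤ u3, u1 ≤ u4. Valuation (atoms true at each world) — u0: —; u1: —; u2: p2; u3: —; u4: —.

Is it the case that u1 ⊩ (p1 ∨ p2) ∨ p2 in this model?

No

u1 ⊮ (p1 ∨ p2) ∨ p2: neither disjunct is forced at u1.
u1 ⊮ p1 ∨ p2: neither disjunct is forced at u1.
u1 lacks atom p1, so u1 ⊮ p1.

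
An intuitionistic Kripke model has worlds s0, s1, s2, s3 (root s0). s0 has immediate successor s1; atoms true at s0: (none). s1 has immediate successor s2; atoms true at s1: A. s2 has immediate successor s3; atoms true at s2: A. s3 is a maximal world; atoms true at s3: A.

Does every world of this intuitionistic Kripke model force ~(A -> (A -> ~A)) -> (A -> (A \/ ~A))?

s0 ||- ~(A -> (A -> ~A)) -> (A -> (A \/ ~A)): every world accessible from s0 that forces ~(A -> (A -> ~A)) (namely s0, s1, s2, s3) also forces A -> (A \/ ~A).
Since the root s0 forces ~(A -> (A -> ~A)) -> (A -> (A \/ ~A)) and forcing is persistent (monotone upward), every world forces it.

Yes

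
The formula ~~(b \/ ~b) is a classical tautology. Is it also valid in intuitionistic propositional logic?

Yes

This is the double negation of excluded middle, which is intuitionistically derivable.
Assuming ~(b \/ ~b): from b we'd get b \/ ~b, so ~b; but then b \/ ~b again — contradiction. Hence ~~(b \/ ~b).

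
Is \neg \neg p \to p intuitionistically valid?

No

This is double-negation elimination, which is not intuitionistically valid.
A Kripke countermodel: worlds u, v; order generated by u \le v; atoms true at each world — u:{}; v:{p}.
u \nVdash \neg \neg p \to p: already at u itself, u \Vdash \neg \neg p but u \nVdash p.
u lacks atom p, so u \nVdash p.
So the root u does not force the formula.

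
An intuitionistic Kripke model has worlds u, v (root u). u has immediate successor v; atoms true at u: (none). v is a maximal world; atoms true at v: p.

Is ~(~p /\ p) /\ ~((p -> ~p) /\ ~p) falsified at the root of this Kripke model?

No

u ||- ~(~p /\ p) /\ ~((p -> ~p) /\ ~p) since u forces both conjuncts.
So the root u forces ~(~p /\ p) /\ ~((p -> ~p) /\ ~p); the model is not a countermodel.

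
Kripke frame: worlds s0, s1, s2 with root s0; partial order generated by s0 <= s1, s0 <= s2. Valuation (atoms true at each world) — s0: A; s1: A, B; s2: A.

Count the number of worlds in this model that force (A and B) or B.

s0: does not force it — s0 does not force (A and B) or B: neither disjunct is forced at s0.
s1: forces it.
s2: does not force it.
Worlds forcing the formula: {s1}.

1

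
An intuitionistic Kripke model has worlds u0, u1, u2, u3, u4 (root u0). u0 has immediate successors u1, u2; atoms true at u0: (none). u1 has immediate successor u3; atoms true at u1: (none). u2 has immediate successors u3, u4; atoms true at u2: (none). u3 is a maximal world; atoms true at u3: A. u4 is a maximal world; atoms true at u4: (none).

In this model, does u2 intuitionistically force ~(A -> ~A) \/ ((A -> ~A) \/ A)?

No

u2 ||-/- ~(A -> ~A) \/ ((A -> ~A) \/ A): neither disjunct is forced at u2.
u2 ||-/- ~(A -> ~A) since u4 is accessible from u2 and u4 ||- A -> ~A.
u4 ||- A -> ~A vacuously: no world accessible from u4 forces the antecedent A.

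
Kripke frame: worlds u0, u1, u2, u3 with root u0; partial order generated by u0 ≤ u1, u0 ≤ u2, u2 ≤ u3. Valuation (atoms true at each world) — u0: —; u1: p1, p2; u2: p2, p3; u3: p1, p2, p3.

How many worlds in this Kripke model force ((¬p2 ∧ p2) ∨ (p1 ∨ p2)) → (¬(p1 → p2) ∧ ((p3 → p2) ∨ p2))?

0

u0: does not force it — u0 ⊮ ((¬p2 ∧ p2) ∨ (p1 ∨ p2)) → (¬(p1 → p2) ∧ ((p3 → p2) ∨ p2)): at the accessible world u1, u1 ⊩ (¬p2 ∧ p2) ∨ (p1 ∨ p2) but u1 ⊮ ¬(p1 → p2) ∧ ((p3 → p2) ∨ p2).
u1: does not force it.
u2: does not force it.
u3: does not force it.
Worlds forcing the formula: { }.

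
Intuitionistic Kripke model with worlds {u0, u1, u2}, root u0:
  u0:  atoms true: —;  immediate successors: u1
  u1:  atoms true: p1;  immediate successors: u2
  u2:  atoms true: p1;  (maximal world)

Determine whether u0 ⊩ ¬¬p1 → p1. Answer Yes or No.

u0 ⊮ ¬¬p1 → p1: already at u0 itself, u0 ⊩ ¬¬p1 but u0 ⊮ p1.
u0 lacks atom p1, so u0 ⊮ p1.

No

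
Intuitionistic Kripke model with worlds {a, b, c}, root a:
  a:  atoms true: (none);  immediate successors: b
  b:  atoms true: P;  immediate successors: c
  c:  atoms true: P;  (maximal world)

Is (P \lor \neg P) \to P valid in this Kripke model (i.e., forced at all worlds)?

a \Vdash (P \lor \neg P) \to P: every world accessible from a that forces P \lor \neg P (namely b, c) also forces P.
Since the root a forces (P \lor \neg P) \to P and forcing is persistent (monotone upward), every world forces it.

Yes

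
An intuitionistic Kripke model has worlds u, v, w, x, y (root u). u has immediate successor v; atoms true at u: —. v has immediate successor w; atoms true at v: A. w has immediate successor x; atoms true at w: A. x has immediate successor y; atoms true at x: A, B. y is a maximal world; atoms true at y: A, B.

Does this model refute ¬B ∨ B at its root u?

u ⊮ ¬B ∨ B: neither disjunct is forced at u.
u ⊮ ¬B since x is accessible from u and x ⊩ B.
So the root u does not force ¬B ∨ B; the model is a countermodel.

Yes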